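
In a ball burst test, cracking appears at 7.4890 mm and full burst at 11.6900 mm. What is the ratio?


Formula: Ratio = crack / burst
Substituting: Ratio = 7.4890 / 11.6900
Result: 0.6406


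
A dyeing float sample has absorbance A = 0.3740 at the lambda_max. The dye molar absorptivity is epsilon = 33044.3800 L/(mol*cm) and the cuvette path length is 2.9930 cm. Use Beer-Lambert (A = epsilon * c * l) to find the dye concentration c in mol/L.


Formula: c = A / (epsilon * l)
Substituting: c = 0.3740 / (33044.3800 * 2.9930)
Result: 3.7815e-06 mol/L


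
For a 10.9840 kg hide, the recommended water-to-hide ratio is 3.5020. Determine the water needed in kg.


Formula: Water = hide_weight * ratio
Substituting: Water = 10.9840 * 3.5020
Result: 38.4660 kg


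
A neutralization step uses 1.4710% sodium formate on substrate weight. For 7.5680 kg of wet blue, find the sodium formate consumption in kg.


Formula: Neutralizer = substrate * pct / 100
Substituting: Neutralizer = 7.5680 * 1.4710 / 100
Result: 0.1113 kg


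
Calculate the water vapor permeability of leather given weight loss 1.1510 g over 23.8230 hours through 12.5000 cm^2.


Formula: WVP = loss / (area * time)
Substituting: WVP = 1.1510 / (12.5000 * 23.8230)
Result: 0.00386517 g/(cm^2*hr)


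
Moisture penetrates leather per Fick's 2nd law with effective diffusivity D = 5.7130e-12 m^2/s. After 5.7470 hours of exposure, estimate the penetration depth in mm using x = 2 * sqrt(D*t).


t = 5.7470 hr * 3600 = 20689.2000 s
D * t = 5.7130e-12 * 20689.2000 = 1.1820e-07
x = 2 * sqrt(D*t) = 2 * sqrt(1.1820e-07) = 6.8760e-04 m = 0.6876 mm


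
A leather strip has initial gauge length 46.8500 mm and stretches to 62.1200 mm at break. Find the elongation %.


Formula: Elongation = (Lf - L0) / L0 * 100
Substituting: Elongation = (62.1200 - 46.8500) / 46.8500 * 100
Result: 32.5934 %


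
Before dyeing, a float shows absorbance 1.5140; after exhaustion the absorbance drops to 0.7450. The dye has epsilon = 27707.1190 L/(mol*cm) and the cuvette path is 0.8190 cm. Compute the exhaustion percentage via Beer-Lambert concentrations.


c_initial = A_i / (epsilon * l) = 1.5140 / (27707.1190 * 0.8190) = 6.6719e-05 mol/L
c_final = A_f / (epsilon * l) = 0.7450 / (27707.1190 * 0.8190) = 3.2831e-05 mol/L
Exhaustion = (c_initial - c_final) / c_initial * 100 = (6.6719e-05 - 3.2831e-05) / 6.6719e-05 * 100 = 50.7926 %


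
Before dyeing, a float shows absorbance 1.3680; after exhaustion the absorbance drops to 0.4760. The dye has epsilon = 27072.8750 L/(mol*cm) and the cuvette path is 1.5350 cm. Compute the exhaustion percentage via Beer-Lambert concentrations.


c_initial = A_i / (epsilon * l) = 1.3680 / (27072.8750 * 1.5350) = 3.2919e-05 mol/L
c_final = A_f / (epsilon * l) = 0.4760 / (27072.8750 * 1.5350) = 1.1454e-05 mol/L
Exhaustion = (c_initial - c_final) / c_initial * 100 = (3.2919e-05 - 1.1454e-05) / 3.2919e-05 * 100 = 65.2047 %


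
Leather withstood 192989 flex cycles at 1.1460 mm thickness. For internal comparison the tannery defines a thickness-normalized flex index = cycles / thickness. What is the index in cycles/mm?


Formula: Index = cycles / thickness
Substituting: Index = 192989 / 1.1460
Result: 168402.2688 cycles/mm


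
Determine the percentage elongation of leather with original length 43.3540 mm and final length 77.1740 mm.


Formula: Elongation = (Lf - L0) / L0 * 100
Substituting: Elongation = (77.1740 - 43.3540) / 43.3540 * 100
Result: 78.0089 %


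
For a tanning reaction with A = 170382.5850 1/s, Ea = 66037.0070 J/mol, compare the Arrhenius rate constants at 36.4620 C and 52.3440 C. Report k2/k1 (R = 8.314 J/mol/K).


T1 = 36.4620 + 273.15 = 309.6120 K; T2 = 52.3440 + 273.15 = 325.4940 K
k1 = A * exp(-Ea/(R*T1)) = 170382.5850 * exp(-66037.0070/(8.314*309.6120)) = 1.2300e-06 1/s
k2 = A * exp(-Ea/(R*T2)) = 170382.5850 * exp(-66037.0070/(8.314*325.4940)) = 4.3008e-06 1/s
k2/k1 = 4.3008e-06 / 1.2300e-06 = 3.4965


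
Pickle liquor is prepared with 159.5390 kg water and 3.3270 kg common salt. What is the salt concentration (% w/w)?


Formula: Conc = salt / (water + salt) * 100
Substituting: Conc = 3.3270 / (159.5390 + 3.3270) * 100
Result: 2.0428 %


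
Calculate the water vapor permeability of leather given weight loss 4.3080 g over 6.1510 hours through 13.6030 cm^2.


Formula: WVP = loss / (area * time)
Substituting: WVP = 4.3080 / (13.6030 * 6.1510)
Result: 0.0514867 g/(cm^2*hr)


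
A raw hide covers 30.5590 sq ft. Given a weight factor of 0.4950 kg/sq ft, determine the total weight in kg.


Formula: Weight = area * weight_per_sqft
Substituting: Weight = 30.5590 * 0.4950
Result: 15.1267 kg


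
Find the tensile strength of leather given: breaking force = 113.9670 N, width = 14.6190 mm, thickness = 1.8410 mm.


Formula: TS = force / (width * thickness)
Substituting: TS = 113.9670 / (14.6190 * 1.8410)
Result: 4.2346 N/mm^2


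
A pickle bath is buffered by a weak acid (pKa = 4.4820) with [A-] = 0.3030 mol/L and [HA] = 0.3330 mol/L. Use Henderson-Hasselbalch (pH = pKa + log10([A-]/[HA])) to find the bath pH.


ratio = [A-] / [HA] = 0.3030 / 0.3330 = 0.9099
log10(ratio) = -0.0410016
pH = pKa + log10(ratio) = 4.4820 - 0.0410016 = 4.4410


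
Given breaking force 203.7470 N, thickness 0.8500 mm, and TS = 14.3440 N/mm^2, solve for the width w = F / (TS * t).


Formula: w = F / (TS * t)
Substituting: w = 203.7470 / (14.3440 * 0.8500)
Result: 16.7110 mm


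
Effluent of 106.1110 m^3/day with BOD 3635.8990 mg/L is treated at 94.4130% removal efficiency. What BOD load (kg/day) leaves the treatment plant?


Load_in = volume * conc / 1000 = 106.1110 * 3635.8990 / 1000 = 385.8089 kg/day
Removed = Load_in * eff / 100 = 385.8089 * 94.4130 / 100 = 364.2537 kg/day
Load_out = Load_in - Removed = 385.8089 - 364.2537 = 21.5551 kg/day


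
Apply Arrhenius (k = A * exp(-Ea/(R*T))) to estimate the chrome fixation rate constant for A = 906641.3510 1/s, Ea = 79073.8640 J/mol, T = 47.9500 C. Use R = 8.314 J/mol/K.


T_K = T_C + 273.15 = 47.9500 + 273.15 = 321.1000 K
exponent = -Ea / (R * T_K) = -79073.8640 / (8.314 * 321.1000) = -29.6198
k = A * exp(exponent) = 906641.3510 * exp(-29.6198) = 1.2408e-07 1/s


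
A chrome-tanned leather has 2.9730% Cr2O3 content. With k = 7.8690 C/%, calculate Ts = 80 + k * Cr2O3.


Formula: Ts = 80 + k * Cr2O3
Substituting: Ts = 80 + 7.8690 * 2.9730
Result: 103.3945 C


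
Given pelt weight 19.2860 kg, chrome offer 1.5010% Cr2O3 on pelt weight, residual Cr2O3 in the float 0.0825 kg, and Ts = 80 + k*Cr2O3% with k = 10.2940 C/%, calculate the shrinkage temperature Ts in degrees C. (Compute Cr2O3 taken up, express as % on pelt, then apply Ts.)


Offered = pelt * offer_pct / 100 = 19.2860 * 1.5010 / 100 = 0.2895 kg
Uptake = offered - residual = 0.2895 - 0.0825 = 0.2070 kg
Cr2O3% on pelt = uptake / pelt * 100 = 0.2070 / 19.2860 * 100 = 1.0732 %
Ts = 80 + k * Cr2O3% = 80 + 10.2940 * 1.0732 = 91.0478 C


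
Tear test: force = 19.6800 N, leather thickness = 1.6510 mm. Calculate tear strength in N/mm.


Formula: Tear strength = force / thickness
Substituting: Tear strength = 19.6800 / 1.6510
Result: 11.9200 N/mm


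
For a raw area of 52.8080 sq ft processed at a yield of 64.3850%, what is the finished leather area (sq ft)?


Formula: finished = raw * yield / 100
Substituting: finished = 52.8080 * 64.3850 / 100
Result: 34.0004 sq ft


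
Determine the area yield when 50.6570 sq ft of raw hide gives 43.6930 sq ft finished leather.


Formula: Yield = finished / raw * 100
Substituting: Yield = 43.6930 / 50.6570 * 100
Result: 86.2526 %


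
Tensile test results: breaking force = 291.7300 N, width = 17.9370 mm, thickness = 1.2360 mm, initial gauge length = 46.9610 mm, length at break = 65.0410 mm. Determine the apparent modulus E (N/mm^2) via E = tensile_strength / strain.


TS = F / (w * t) = 291.7300 / (17.9370 * 1.2360) = 13.1587 N/mm^2
strain = (Lf - L0) / L0 = (65.0410 - 46.9610) / 46.9610 = 0.3850
E = TS / strain = 13.1587 / 0.3850 = 34.1784 N/mm^2


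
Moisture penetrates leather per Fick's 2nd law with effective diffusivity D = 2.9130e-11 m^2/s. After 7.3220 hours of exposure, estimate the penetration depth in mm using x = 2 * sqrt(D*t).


t = 7.3220 hr * 3600 = 26359.2000 s
D * t = 2.9130e-11 * 26359.2000 = 7.6784e-07
x = 2 * sqrt(D*t) = 2 * sqrt(7.6784e-07) = 0.00175253 m = 1.7525 mm


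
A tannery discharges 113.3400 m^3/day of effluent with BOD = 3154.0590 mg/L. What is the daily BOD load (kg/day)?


Formula: BOD_load = volume * conc / 1000
Substituting: BOD_load = 113.3400 * 3154.0590 / 1000
Result: 357.4810 kg/day


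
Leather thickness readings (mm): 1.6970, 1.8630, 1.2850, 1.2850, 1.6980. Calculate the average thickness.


Formula: Average = sum / n
Substituting: Average = 7.8280 / 5
Result: 1.5656 mm


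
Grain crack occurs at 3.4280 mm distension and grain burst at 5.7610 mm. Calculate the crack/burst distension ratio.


Formula: Ratio = crack / burst
Substituting: Ratio = 3.4280 / 5.7610
Result: 0.5950


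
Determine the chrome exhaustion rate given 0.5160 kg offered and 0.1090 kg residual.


Formula: Uptake = (offered - residual) / offered * 100
Substituting: Uptake = (0.5160 - 0.1090) / 0.5160 * 100
Result: 78.8760 %


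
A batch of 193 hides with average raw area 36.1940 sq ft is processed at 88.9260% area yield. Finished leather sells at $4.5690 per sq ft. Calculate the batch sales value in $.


Raw_total = N * avg_area = 193 * 36.1940 = 6985.4420 sq ft
Finished = Raw_total * yield / 100 = 6985.4420 * 88.9260 / 100 = 6211.8742 sq ft
Value = Finished * price = 6211.8742 * 4.5690 = 28382.0530 $


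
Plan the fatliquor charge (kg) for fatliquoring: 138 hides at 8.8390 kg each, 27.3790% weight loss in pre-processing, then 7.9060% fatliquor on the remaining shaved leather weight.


Total_raw = N * avg_wt = 138 * 8.8390 = 1219.7820 kg
Substrate = Total_raw * (1 - loss/100) = 1219.7820 * (1 - 27.3790/100) = 885.8179 kg
Fat = Substrate * pct / 100 = 885.8179 * 7.9060 / 100 = 70.0328 kg


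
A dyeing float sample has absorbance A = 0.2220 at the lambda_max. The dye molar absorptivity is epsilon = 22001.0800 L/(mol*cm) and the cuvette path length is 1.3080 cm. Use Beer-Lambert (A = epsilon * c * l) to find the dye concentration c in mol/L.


Formula: c = A / (epsilon * l)
Substituting: c = 0.2220 / (22001.0800 * 1.3080)
Result: 7.7144e-06 mol/L


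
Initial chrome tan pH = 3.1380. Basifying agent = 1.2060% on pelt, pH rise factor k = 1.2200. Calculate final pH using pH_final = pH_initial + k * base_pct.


Formula: pH_final = pH_initial + k * base_pct
Substituting: pH_final = 3.1380 + 1.2200 * 1.2060
Result: 4.6093


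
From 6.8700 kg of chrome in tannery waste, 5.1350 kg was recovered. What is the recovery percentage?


Formula: Recovery = recovered / input * 100
Substituting: Recovery = 5.1350 / 6.8700 * 100
Result: 74.7453 %


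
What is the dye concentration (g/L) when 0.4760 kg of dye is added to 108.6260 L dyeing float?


Formula: Conc = dye_mass(kg) / volume(L) * 1000
Substituting: Conc = 0.4760 / 108.6260 * 1000
Result: 4.3820 g/L


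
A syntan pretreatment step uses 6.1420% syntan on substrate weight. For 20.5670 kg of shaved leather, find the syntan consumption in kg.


Formula: Syntan = substrate * pct / 100
Substituting: Syntan = 20.5670 * 6.1420 / 100
Result: 1.2632 kg


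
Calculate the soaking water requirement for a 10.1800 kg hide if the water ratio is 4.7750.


Formula: Water = hide_weight * ratio
Substituting: Water = 10.1800 * 4.7750
Result: 48.6095 kg


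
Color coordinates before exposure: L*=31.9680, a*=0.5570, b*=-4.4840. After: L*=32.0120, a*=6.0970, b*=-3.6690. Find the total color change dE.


dL = 0.044, da = 5.5400, db = 0.8150
dE = sqrt(0.044^2 + 5.5400^2 + 0.8150^2) = 5.5998


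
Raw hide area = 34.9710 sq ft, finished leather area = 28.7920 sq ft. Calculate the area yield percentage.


Formula: Yield = finished / raw * 100
Substituting: Yield = 28.7920 / 34.9710 * 100
Result: 82.3311 %


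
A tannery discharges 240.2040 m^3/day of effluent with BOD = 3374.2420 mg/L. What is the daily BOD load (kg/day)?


Formula: BOD_load = volume * conc / 1000
Substituting: BOD_load = 240.2040 * 3374.2420 / 1000
Result: 810.5064 kg/day


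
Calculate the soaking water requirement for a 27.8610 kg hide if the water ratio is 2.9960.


Formula: Water = hide_weight * ratio
Substituting: Water = 27.8610 * 2.9960
Result: 83.4716 kg


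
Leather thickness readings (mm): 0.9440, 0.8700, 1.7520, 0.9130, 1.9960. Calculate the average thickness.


Formula: Average = sum / n
Substituting: Average = 6.4750 / 5
Result: 1.2950 mm


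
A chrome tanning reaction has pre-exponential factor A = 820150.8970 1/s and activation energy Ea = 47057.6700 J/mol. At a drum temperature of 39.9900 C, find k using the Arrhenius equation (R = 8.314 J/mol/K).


T_K = T_C + 273.15 = 39.9900 + 273.15 = 313.1400 K
exponent = -Ea / (R * T_K) = -47057.6700 / (8.314 * 313.1400) = -18.0751
k = A * exp(exponent) = 820150.8970 * exp(-18.0751) = 0.0115866 1/s


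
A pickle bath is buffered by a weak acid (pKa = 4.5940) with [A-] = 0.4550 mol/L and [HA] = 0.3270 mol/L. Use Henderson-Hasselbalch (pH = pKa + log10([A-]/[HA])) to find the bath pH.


ratio = [A-] / [HA] = 0.4550 / 0.3270 = 1.3914
log10(ratio) = 0.1435
pH = pKa + log10(ratio) = 4.5940 + 0.1435 = 4.7375


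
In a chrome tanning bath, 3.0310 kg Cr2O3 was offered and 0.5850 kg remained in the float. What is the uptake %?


Formula: Uptake = (offered - residual) / offered * 100
Substituting: Uptake = (3.0310 - 0.5850) / 3.0310 * 100
Result: 80.6994 %


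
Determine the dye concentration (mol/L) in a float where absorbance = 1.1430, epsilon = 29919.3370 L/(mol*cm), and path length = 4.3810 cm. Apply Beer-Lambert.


Formula: c = A / (epsilon * l)
Substituting: c = 1.1430 / (29919.3370 * 4.3810)
Result: 8.7201e-06 mol/L


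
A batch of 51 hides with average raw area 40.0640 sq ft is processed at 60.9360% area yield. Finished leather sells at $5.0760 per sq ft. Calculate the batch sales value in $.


Raw_total = N * avg_area = 51 * 40.0640 = 2043.2640 sq ft
Finished = Raw_total * yield / 100 = 2043.2640 * 60.9360 / 100 = 1245.0834 sq ft
Value = Finished * price = 1245.0834 * 5.0760 = 6320.0431 $


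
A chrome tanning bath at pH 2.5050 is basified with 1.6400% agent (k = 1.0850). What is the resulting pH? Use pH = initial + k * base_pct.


Formula: pH_final = pH_initial + k * base_pct
Substituting: pH_final = 2.5050 + 1.0850 * 1.6400
Result: 4.2844


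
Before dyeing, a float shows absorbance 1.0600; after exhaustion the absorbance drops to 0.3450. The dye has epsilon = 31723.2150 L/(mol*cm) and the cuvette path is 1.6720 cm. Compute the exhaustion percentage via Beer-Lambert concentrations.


c_initial = A_i / (epsilon * l) = 1.0600 / (31723.2150 * 1.6720) = 1.9984e-05 mol/L
c_final = A_f / (epsilon * l) = 0.3450 / (31723.2150 * 1.6720) = 6.5044e-06 mol/L
Exhaustion = (c_initial - c_final) / c_initial * 100 = (1.9984e-05 - 6.5044e-06) / 1.9984e-05 * 100 = 67.4528 %


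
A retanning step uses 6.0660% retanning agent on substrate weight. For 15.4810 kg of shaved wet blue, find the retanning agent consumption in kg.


Formula: Retan = substrate * pct / 100
Substituting: Retan = 15.4810 * 6.0660 / 100
Result: 0.9391 kg


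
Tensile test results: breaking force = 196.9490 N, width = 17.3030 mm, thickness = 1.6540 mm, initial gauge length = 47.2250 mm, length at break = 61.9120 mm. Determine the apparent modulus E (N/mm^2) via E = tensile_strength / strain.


TS = F / (w * t) = 196.9490 / (17.3030 * 1.6540) = 6.8817 N/mm^2
strain = (Lf - L0) / L0 = (61.9120 - 47.2250) / 47.2250 = 0.3110
E = TS / strain = 6.8817 / 0.3110 = 22.1277 N/mm^2


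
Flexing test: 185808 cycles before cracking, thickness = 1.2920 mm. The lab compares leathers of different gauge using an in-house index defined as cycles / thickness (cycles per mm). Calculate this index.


Formula: Index = cycles / thickness
Substituting: Index = 185808 / 1.2920
Result: 143814.2415 cycles/mm


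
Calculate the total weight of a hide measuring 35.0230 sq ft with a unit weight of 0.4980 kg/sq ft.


Formula: Weight = area * weight_per_sqft
Substituting: Weight = 35.0230 * 0.4980
Result: 17.4415 kg


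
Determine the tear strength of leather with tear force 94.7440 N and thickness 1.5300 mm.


Formula: Tear strength = force / thickness
Substituting: Tear strength = 94.7440 / 1.5300
Result: 61.9242 N/mm


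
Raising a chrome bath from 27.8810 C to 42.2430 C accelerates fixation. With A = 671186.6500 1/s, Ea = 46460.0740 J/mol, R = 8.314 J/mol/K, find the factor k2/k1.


T1 = 27.8810 + 273.15 = 301.0310 K; T2 = 42.2430 + 273.15 = 315.3930 K
k1 = A * exp(-Ea/(R*T1)) = 671186.6500 * exp(-46460.0740/(8.314*301.0310)) = 0.00581889 1/s
k2 = A * exp(-Ea/(R*T2)) = 671186.6500 * exp(-46460.0740/(8.314*315.3930)) = 0.0135506 1/s
k2/k1 = 0.0135506 / 0.00581889 = 2.3287


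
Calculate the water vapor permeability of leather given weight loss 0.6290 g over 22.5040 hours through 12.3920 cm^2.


Formula: WVP = loss / (area * time)
Substituting: WVP = 0.6290 / (12.3920 * 22.5040)
Result: 0.00225553 g/(cm^2*hr)


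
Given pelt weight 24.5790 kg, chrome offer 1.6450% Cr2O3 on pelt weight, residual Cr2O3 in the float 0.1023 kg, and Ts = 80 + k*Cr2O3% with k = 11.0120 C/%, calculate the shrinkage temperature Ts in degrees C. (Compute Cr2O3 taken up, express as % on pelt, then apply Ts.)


Offered = pelt * offer_pct / 100 = 24.5790 * 1.6450 / 100 = 0.4043 kg
Uptake = offered - residual = 0.4043 - 0.1023 = 0.3020 kg
Cr2O3% on pelt = uptake / pelt * 100 = 0.3020 / 24.5790 * 100 = 1.2288 %
Ts = 80 + k * Cr2O3% = 80 + 11.0120 * 1.2288 = 93.5314 C


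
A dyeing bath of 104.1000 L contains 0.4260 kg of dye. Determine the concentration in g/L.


Formula: Conc = dye_mass(kg) / volume(L) * 1000
Substituting: Conc = 0.4260 / 104.1000 * 1000
Result: 4.0922 g/L


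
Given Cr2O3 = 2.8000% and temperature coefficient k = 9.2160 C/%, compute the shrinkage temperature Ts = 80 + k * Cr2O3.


Formula: Ts = 80 + k * Cr2O3
Substituting: Ts = 80 + 9.2160 * 2.8000
Result: 105.8048 C


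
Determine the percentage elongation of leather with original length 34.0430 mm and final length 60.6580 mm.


Formula: Elongation = (Lf - L0) / L0 * 100
Substituting: Elongation = (60.6580 - 34.0430) / 34.0430 * 100
Result: 78.1805 %


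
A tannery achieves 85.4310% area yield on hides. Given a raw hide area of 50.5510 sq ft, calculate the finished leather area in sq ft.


Formula: finished = raw * yield / 100
Substituting: finished = 50.5510 * 85.4310 / 100
Result: 43.1862 sq ft


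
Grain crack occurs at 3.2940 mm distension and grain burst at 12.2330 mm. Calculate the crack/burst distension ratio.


Formula: Ratio = crack / burst
Substituting: Ratio = 3.2940 / 12.2330
Result: 0.2693


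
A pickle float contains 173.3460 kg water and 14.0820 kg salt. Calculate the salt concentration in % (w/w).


Formula: Conc = salt / (water + salt) * 100
Substituting: Conc = 14.0820 / (173.3460 + 14.0820) * 100
Result: 7.5133 %


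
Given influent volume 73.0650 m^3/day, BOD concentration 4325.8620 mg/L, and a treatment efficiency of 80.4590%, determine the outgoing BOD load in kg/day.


Load_in = volume * conc / 1000 = 73.0650 * 4325.8620 / 1000 = 316.0691 kg/day
Removed = Load_in * eff / 100 = 316.0691 * 80.4590 / 100 = 254.3060 kg/day
Load_out = Load_in - Removed = 316.0691 - 254.3060 = 61.7631 kg/day


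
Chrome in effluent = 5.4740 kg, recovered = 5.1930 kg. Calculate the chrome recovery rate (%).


Formula: Recovery = recovered / input * 100
Substituting: Recovery = 5.1930 / 5.4740 * 100
Result: 94.8666 %


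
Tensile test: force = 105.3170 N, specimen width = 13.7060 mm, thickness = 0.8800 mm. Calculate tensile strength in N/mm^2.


Formula: TS = force / (width * thickness)
Substituting: TS = 105.3170 / (13.7060 * 0.8800)
Result: 8.7318 N/mm^2


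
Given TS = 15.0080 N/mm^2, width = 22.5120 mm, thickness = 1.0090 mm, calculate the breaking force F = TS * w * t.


Formula: F = TS * w * t
Substituting: F = 15.0080 * 22.5120 * 1.0090
Result: 340.9008 N


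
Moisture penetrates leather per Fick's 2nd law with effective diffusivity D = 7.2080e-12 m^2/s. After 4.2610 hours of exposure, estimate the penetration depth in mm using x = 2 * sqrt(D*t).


t = 4.2610 hr * 3600 = 15339.6000 s
D * t = 7.2080e-12 * 15339.6000 = 1.1057e-07
x = 2 * sqrt(D*t) = 2 * sqrt(1.1057e-07) = 6.6503e-04 m = 0.6650 mm


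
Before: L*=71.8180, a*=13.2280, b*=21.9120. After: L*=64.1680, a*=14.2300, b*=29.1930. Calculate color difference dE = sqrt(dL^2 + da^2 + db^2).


dL = -7.6500, da = 1.0020, db = 7.2810
dE = sqrt((-7.6500)^2 + 1.0020^2 + 7.2810^2) = 10.6085


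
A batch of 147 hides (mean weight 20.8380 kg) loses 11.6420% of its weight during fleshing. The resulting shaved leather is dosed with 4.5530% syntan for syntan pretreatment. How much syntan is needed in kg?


Total_raw = N * avg_wt = 147 * 20.8380 = 3063.1860 kg
Substrate = Total_raw * (1 - loss/100) = 3063.1860 * (1 - 11.6420/100) = 2706.5699 kg
Syntan = Substrate * pct / 100 = 2706.5699 * 4.5530 / 100 = 123.2301 kg


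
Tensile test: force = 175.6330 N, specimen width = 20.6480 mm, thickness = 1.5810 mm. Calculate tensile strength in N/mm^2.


Formula: TS = force / (width * thickness)
Substituting: TS = 175.6330 / (20.6480 * 1.5810)
Result: 5.3802 N/mm^2


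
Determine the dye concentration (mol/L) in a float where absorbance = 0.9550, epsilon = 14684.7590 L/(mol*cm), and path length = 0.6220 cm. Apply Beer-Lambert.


Formula: c = A / (epsilon * l)
Substituting: c = 0.9550 / (14684.7590 * 0.6220)
Result: 1.0456e-04 mol/L


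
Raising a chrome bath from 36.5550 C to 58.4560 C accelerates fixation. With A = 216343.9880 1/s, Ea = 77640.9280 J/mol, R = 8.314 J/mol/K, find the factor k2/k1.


T1 = 36.5550 + 273.15 = 309.7050 K; T2 = 58.4560 + 273.15 = 331.6060 K
k1 = A * exp(-Ea/(R*T1)) = 216343.9880 * exp(-77640.9280/(8.314*309.7050)) = 1.7370e-08 1/s
k2 = A * exp(-Ea/(R*T2)) = 216343.9880 * exp(-77640.9280/(8.314*331.6060)) = 1.2726e-07 1/s
k2/k1 = 1.2726e-07 / 1.7370e-08 = 7.3263


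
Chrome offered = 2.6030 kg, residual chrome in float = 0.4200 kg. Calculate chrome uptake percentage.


Formula: Uptake = (offered - residual) / offered * 100
Substituting: Uptake = (2.6030 - 0.4200) / 2.6030 * 100
Result: 83.8648 %


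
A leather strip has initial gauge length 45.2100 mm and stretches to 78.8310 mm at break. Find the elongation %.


Formula: Elongation = (Lf - L0) / L0 * 100
Substituting: Elongation = (78.8310 - 45.2100) / 45.2100 * 100
Result: 74.3663 %


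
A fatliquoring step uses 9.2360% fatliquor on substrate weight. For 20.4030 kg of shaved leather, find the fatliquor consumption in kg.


Formula: Fat = substrate * pct / 100
Substituting: Fat = 20.4030 * 9.2360 / 100
Result: 1.8844 kg


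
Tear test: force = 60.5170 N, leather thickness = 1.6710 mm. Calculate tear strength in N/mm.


Formula: Tear strength = force / thickness
Substituting: Tear strength = 60.5170 / 1.6710
Result: 36.2160 N/mm


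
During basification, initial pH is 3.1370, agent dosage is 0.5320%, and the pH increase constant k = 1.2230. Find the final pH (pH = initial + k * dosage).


Formula: pH_final = pH_initial + k * base_pct
Substituting: pH_final = 3.1370 + 1.2230 * 0.5320
Result: 3.7876


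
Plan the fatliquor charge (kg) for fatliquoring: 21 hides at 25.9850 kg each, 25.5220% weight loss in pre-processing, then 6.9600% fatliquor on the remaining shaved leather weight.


Total_raw = N * avg_wt = 21 * 25.9850 = 545.6850 kg
Substrate = Total_raw * (1 - loss/100) = 545.6850 * (1 - 25.5220/100) = 406.4153 kg
Fat = Substrate * pct / 100 = 406.4153 * 6.9600 / 100 = 28.2865 kg


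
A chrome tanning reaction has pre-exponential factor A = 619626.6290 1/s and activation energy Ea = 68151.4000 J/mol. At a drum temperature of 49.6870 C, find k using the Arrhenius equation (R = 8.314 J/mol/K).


T_K = T_C + 273.15 = 49.6870 + 273.15 = 322.8370 K
exponent = -Ea / (R * T_K) = -68151.4000 / (8.314 * 322.8370) = -25.3911
k = A * exp(exponent) = 619626.6290 * exp(-25.3911) = 5.8199e-06 1/s


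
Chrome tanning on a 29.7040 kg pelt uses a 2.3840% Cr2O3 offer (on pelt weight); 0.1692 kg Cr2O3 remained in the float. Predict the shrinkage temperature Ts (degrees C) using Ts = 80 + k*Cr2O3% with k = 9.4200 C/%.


Offered = pelt * offer_pct / 100 = 29.7040 * 2.3840 / 100 = 0.7081 kg
Uptake = offered - residual = 0.7081 - 0.1692 = 0.5389 kg
Cr2O3% on pelt = uptake / pelt * 100 = 0.5389 / 29.7040 * 100 = 1.8144 %
Ts = 80 + k * Cr2O3% = 80 + 9.4200 * 1.8144 = 97.0915 C


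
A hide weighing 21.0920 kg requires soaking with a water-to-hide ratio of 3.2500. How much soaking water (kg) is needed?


Formula: Water = hide_weight * ratio
Substituting: Water = 21.0920 * 3.2500
Result: 68.5490 kg


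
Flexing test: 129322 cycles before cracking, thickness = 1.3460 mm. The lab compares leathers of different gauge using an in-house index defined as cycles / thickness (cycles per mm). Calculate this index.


Formula: Index = cycles / thickness
Substituting: Index = 129322 / 1.3460
Result: 96078.7519 cycles/mm


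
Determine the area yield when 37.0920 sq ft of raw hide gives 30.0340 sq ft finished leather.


Formula: Yield = finished / raw * 100
Substituting: Yield = 30.0340 / 37.0920 * 100
Result: 80.9716 %


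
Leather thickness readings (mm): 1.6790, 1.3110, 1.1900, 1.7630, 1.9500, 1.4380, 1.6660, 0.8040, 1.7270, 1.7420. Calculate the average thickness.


Formula: Average = sum / n
Substituting: Average = 15.2700 / 10
Result: 1.5270 mm


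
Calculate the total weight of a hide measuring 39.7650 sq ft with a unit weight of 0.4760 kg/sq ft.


Formula: Weight = area * weight_per_sqft
Substituting: Weight = 39.7650 * 0.4760
Result: 18.9281 kg


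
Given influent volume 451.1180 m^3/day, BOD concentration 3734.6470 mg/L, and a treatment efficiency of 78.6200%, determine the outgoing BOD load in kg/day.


Load_in = volume * conc / 1000 = 451.1180 * 3734.6470 / 1000 = 1684.7665 kg/day
Removed = Load_in * eff / 100 = 1684.7665 * 78.6200 / 100 = 1324.5634 kg/day
Load_out = Load_in - Removed = 1684.7665 - 1324.5634 = 360.2031 kg/day


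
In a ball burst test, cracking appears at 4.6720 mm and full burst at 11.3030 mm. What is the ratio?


Formula: Ratio = crack / burst
Substituting: Ratio = 4.6720 / 11.3030
Result: 0.4133


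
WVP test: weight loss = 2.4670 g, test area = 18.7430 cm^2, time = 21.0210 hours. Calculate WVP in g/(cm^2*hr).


Formula: WVP = loss / (area * time)
Substituting: WVP = 2.4670 / (18.7430 * 21.0210)
Result: 0.00626148 g/(cm^2*hr)


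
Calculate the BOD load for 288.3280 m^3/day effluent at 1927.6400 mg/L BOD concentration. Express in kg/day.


Formula: BOD_load = volume * conc / 1000
Substituting: BOD_load = 288.3280 * 1927.6400 / 1000
Result: 555.7926 kg/day


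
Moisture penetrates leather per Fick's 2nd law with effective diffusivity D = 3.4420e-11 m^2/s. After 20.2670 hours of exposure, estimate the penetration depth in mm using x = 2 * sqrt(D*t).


t = 20.2670 hr * 3600 = 72961.2000 s
D * t = 3.4420e-11 * 72961.2000 = 2.5113e-06
x = 2 * sqrt(D*t) = 2 * sqrt(2.5113e-06) = 0.00316943 m = 3.1694 mm


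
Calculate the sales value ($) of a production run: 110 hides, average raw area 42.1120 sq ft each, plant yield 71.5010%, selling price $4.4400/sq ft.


Raw_total = N * avg_area = 110 * 42.1120 = 4632.3200 sq ft
Finished = Raw_total * yield / 100 = 4632.3200 * 71.5010 / 100 = 3312.1551 sq ft
Value = Finished * price = 3312.1551 * 4.4400 = 14705.9687 $


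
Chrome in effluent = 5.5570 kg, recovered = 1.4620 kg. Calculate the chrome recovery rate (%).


Formula: Recovery = recovered / input * 100
Substituting: Recovery = 1.4620 / 5.5570 * 100
Result: 26.3092 %


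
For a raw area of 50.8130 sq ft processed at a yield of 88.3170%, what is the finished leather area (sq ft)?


Formula: finished = raw * yield / 100
Substituting: finished = 50.8130 * 88.3170 / 100
Result: 44.8765 sq ft


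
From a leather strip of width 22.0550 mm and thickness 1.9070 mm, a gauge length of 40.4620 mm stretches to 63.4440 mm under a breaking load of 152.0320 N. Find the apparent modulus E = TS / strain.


TS = F / (w * t) = 152.0320 / (22.0550 * 1.9070) = 3.6147 N/mm^2
strain = (Lf - L0) / L0 = (63.4440 - 40.4620) / 40.4620 = 0.5680
E = TS / strain = 3.6147 / 0.5680 = 6.3641 N/mm^2


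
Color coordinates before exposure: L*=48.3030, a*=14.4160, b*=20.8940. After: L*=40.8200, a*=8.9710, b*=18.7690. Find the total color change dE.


dL = -7.4830, da = -5.4450, db = -2.1250
dE = sqrt((-7.4830)^2 + (-5.4450)^2 + (-2.1250)^2) = 9.4952


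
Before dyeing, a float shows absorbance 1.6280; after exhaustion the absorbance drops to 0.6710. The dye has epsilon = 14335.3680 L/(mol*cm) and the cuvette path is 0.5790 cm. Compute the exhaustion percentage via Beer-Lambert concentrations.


c_initial = A_i / (epsilon * l) = 1.6280 / (14335.3680 * 0.5790) = 1.9614e-04 mol/L
c_final = A_f / (epsilon * l) = 0.6710 / (14335.3680 * 0.5790) = 8.0842e-05 mol/L
Exhaustion = (c_initial - c_final) / c_initial * 100 = (1.9614e-04 - 8.0842e-05) / 1.9614e-04 * 100 = 58.7838 %


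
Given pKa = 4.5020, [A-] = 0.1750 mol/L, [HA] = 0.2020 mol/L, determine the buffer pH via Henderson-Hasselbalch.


ratio = [A-] / [HA] = 0.1750 / 0.2020 = 0.8663
log10(ratio) = -0.0623133
pH = pKa + log10(ratio) = 4.5020 - 0.0623133 = 4.4397


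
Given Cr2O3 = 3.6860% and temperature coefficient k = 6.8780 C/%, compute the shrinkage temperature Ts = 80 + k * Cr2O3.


Formula: Ts = 80 + k * Cr2O3
Substituting: Ts = 80 + 6.8780 * 3.6860
Result: 105.3523 C


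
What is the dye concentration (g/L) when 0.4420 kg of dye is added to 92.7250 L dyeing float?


Formula: Conc = dye_mass(kg) / volume(L) * 1000
Substituting: Conc = 0.4420 / 92.7250 * 1000
Result: 4.7668 g/L


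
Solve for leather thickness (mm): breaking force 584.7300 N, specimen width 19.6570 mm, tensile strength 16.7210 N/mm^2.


Formula: t = F / (TS * w)
Substituting: t = 584.7300 / (16.7210 * 19.6570)
Result: 1.7790 mm


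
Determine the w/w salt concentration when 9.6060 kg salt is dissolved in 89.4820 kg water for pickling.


Formula: Conc = salt / (water + salt) * 100
Substituting: Conc = 9.6060 / (89.4820 + 9.6060) * 100
Result: 9.6944 %


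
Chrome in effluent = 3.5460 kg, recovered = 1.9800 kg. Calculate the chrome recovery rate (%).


Formula: Recovery = recovered / input * 100
Substituting: Recovery = 1.9800 / 3.5460 * 100
Result: 55.8376 %


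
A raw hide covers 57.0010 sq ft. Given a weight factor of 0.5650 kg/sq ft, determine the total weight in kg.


Formula: Weight = area * weight_per_sqft
Substituting: Weight = 57.0010 * 0.5650
Result: 32.2056 kg


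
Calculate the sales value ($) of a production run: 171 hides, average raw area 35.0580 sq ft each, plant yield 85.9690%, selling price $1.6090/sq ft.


Raw_total = N * avg_area = 171 * 35.0580 = 5994.9180 sq ft
Finished = Raw_total * yield / 100 = 5994.9180 * 85.9690 / 100 = 5153.7711 sq ft
Value = Finished * price = 5153.7711 * 1.6090 = 8292.4176 $


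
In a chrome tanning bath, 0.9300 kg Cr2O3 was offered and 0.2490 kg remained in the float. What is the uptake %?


Formula: Uptake = (offered - residual) / offered * 100
Substituting: Uptake = (0.9300 - 0.2490) / 0.9300 * 100
Result: 73.2258 %


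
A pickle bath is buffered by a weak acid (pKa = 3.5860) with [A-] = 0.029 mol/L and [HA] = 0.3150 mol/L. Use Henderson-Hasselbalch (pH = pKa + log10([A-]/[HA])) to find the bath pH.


ratio = [A-] / [HA] = 0.029 / 0.3150 = 0.0920635
log10(ratio) = -1.0359
pH = pKa + log10(ratio) = 3.5860 - 1.0359 = 2.5501


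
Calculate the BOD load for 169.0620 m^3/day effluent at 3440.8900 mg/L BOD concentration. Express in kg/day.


Formula: BOD_load = volume * conc / 1000
Substituting: BOD_load = 169.0620 * 3440.8900 / 1000
Result: 581.7237 kg/day


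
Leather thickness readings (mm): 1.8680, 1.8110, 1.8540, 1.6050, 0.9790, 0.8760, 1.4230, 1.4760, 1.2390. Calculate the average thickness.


Formula: Average = sum / n
Substituting: Average = 13.1310 / 9
Result: 1.4590 mm


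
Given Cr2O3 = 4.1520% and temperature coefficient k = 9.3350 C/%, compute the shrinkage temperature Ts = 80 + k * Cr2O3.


Formula: Ts = 80 + k * Cr2O3
Substituting: Ts = 80 + 9.3350 * 4.1520
Result: 118.7589 C


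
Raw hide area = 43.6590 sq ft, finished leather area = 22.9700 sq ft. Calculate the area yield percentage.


Formula: Yield = finished / raw * 100
Substituting: Yield = 22.9700 / 43.6590 * 100
Result: 52.6123 %


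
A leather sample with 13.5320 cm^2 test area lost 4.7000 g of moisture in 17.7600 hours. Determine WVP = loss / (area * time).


Formula: WVP = loss / (area * time)
Substituting: WVP = 4.7000 / (13.5320 * 17.7600)
Result: 0.0195566 g/(cm^2*hr)


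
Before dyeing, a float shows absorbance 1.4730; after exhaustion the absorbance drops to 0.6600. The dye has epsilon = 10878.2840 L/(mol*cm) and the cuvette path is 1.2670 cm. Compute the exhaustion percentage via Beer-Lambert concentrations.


c_initial = A_i / (epsilon * l) = 1.4730 / (10878.2840 * 1.2670) = 1.0687e-04 mol/L
c_final = A_f / (epsilon * l) = 0.6600 / (10878.2840 * 1.2670) = 4.7886e-05 mol/L
Exhaustion = (c_initial - c_final) / c_initial * 100 = (1.0687e-04 - 4.7886e-05) / 1.0687e-04 * 100 = 55.1935 %


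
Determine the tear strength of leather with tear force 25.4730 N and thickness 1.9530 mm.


Formula: Tear strength = force / thickness
Substituting: Tear strength = 25.4730 / 1.9530
Result: 13.0430 N/mm


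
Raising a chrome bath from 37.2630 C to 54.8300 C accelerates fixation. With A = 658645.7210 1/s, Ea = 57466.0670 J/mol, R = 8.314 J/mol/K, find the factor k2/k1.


T1 = 37.2630 + 273.15 = 310.4130 K; T2 = 54.8300 + 273.15 = 327.9800 K
k1 = A * exp(-Ea/(R*T1)) = 658645.7210 * exp(-57466.0670/(8.314*310.4130)) = 1.4068e-04 1/s
k2 = A * exp(-Ea/(R*T2)) = 658645.7210 * exp(-57466.0670/(8.314*327.9800)) = 4.6364e-04 1/s
k2/k1 = 4.6364e-04 / 1.4068e-04 = 3.2958


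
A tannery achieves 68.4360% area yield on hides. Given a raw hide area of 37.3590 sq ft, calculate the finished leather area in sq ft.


Formula: finished = raw * yield / 100
Substituting: finished = 37.3590 * 68.4360 / 100
Result: 25.5670 sq ft


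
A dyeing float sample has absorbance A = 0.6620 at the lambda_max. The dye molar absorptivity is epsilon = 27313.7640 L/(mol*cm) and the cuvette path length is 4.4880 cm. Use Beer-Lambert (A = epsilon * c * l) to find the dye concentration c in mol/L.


Formula: c = A / (epsilon * l)
Substituting: c = 0.6620 / (27313.7640 * 4.4880)
Result: 5.4004e-06 mol/L


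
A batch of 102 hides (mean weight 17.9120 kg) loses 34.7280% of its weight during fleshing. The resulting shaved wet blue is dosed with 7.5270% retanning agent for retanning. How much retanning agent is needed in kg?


Total_raw = N * avg_wt = 102 * 17.9120 = 1827.0240 kg
Substrate = Total_raw * (1 - loss/100) = 1827.0240 * (1 - 34.7280/100) = 1192.5351 kg
Retan = Substrate * pct / 100 = 1192.5351 * 7.5270 / 100 = 89.7621 kg


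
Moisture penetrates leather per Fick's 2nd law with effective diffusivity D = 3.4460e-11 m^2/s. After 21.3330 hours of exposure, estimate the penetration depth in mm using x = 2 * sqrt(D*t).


t = 21.3330 hr * 3600 = 76798.8000 s
D * t = 3.4460e-11 * 76798.8000 = 2.6465e-06
x = 2 * sqrt(D*t) = 2 * sqrt(2.6465e-06) = 0.00325361 m = 3.2536 mm


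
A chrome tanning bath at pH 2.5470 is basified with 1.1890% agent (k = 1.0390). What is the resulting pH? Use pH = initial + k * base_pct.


Formula: pH_final = pH_initial + k * base_pct
Substituting: pH_final = 2.5470 + 1.0390 * 1.1890
Result: 3.7824


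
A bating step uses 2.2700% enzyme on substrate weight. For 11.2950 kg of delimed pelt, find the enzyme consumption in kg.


Formula: Enzyme = substrate * pct / 100
Substituting: Enzyme = 11.2950 * 2.2700 / 100
Result: 0.2564 kg


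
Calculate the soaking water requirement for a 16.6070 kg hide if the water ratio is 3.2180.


Formula: Water = hide_weight * ratio
Substituting: Water = 16.6070 * 3.2180
Result: 53.4413 kg


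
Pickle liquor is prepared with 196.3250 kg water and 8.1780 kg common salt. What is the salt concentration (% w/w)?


Formula: Conc = salt / (water + salt) * 100
Substituting: Conc = 8.1780 / (196.3250 + 8.1780) * 100
Result: 3.9990 %


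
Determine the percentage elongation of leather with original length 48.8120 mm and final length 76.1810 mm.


Formula: Elongation = (Lf - L0) / L0 * 100
Substituting: Elongation = (76.1810 - 48.8120) / 48.8120 * 100
Result: 56.0702 %


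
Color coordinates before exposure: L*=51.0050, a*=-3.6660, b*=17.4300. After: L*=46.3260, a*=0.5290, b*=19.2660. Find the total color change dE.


dL = -4.6790, da = 4.1950, db = 1.8360
dE = sqrt((-4.6790)^2 + 4.1950^2 + 1.8360^2) = 6.5469


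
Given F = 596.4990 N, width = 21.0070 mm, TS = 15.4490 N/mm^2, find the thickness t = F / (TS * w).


Formula: t = F / (TS * w)
Substituting: t = 596.4990 / (15.4490 * 21.0070)
Result: 1.8380 mm


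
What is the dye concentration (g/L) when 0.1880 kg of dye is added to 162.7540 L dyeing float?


Formula: Conc = dye_mass(kg) / volume(L) * 1000
Substituting: Conc = 0.1880 / 162.7540 * 1000
Result: 1.1551 g/L


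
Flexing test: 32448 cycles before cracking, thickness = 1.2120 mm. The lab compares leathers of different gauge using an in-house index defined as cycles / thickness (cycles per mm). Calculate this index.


Formula: Index = cycles / thickness
Substituting: Index = 32448 / 1.2120
Result: 26772.2772 cycles/mm


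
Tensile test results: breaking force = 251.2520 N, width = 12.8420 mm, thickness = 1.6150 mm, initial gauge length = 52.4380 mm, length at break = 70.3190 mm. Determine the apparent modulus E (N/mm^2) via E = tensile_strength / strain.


TS = F / (w * t) = 251.2520 / (12.8420 * 1.6150) = 12.1145 N/mm^2
strain = (Lf - L0) / L0 = (70.3190 - 52.4380) / 52.4380 = 0.3410
E = TS / strain = 12.1145 / 0.3410 = 35.5270 N/mm^2


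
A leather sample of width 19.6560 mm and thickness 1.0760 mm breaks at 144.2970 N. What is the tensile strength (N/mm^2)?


Formula: TS = force / (width * thickness)
Substituting: TS = 144.2970 / (19.6560 * 1.0760)
Result: 6.8226 N/mm^2


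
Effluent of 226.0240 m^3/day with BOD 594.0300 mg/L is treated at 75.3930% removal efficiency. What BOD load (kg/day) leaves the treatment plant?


Load_in = volume * conc / 1000 = 226.0240 * 594.0300 / 1000 = 134.2650 kg/day
Removed = Load_in * eff / 100 = 134.2650 * 75.3930 / 100 = 101.2264 kg/day
Load_out = Load_in - Removed = 134.2650 - 101.2264 = 33.0386 kg/day


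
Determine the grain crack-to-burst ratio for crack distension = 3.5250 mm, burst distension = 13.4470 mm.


Formula: Ratio = crack / burst
Substituting: Ratio = 3.5250 / 13.4470
Result: 0.2621


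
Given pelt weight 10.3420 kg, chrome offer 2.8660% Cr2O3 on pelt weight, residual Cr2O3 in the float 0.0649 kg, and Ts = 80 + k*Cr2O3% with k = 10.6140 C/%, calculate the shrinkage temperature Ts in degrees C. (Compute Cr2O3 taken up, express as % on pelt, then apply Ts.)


Offered = pelt * offer_pct / 100 = 10.3420 * 2.8660 / 100 = 0.2964 kg
Uptake = offered - residual = 0.2964 - 0.0649 = 0.2315 kg
Cr2O3% on pelt = uptake / pelt * 100 = 0.2315 / 10.3420 * 100 = 2.2385 %
Ts = 80 + k * Cr2O3% = 80 + 10.6140 * 2.2385 = 103.7590 C


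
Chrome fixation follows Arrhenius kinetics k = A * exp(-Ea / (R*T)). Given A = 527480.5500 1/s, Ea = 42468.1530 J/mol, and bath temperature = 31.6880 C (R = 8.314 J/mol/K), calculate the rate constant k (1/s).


T_K = T_C + 273.15 = 31.6880 + 273.15 = 304.8380 K
exponent = -Ea / (R * T_K) = -42468.1530 / (8.314 * 304.8380) = -16.7565
k = A * exp(exponent) = 527480.5500 * exp(-16.7565) = 0.0278571 1/s
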